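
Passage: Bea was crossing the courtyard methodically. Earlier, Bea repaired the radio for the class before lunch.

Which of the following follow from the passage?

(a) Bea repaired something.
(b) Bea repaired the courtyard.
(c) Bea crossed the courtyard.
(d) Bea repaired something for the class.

(a) Entailed — dropping 'for the class', 'before lunch' and generalizing the patient leaves a sub-description the original still satisfies.
(b) Not entailed — Bea repaired the radio, not the courtyard; the courtyard belongs to the crossing event.
(c) Not entailed — 'was crossing' is progressive on an accomplishment; it does not entail the completed 'crossed'.
(d) Entailed — every conjunct here is already in the original repairing event.

(a), (d)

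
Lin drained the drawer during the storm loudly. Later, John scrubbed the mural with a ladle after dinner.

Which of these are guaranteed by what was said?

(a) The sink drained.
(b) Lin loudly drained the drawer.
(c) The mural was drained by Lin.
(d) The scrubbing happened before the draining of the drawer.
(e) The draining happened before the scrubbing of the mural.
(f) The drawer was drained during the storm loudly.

(a) Not entailed — the drawer is what drained, not the sink.
(b) Entailed — every conjunct here is already in the original draining event.
(c) Not entailed — Lin drained the drawer, not the mural; the mural belongs to the scrubbing event.
(d) Not entailed — the narrative places the draining before the scrubbing, not after.
(e) Entailed — the narrative places the draining before the scrubbing.
(f) Entailed — the original entails any weakening of itself; this just generalizes the agent.

(b), (e), (f)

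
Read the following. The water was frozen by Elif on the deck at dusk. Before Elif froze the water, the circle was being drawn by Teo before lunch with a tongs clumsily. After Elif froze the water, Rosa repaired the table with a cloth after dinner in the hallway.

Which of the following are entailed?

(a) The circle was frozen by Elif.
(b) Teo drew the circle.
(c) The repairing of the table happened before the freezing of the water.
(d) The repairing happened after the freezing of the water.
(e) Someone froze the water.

(a) Not entailed — Elif froze the water, not the circle; the circle belongs to the drawing event.
(b) Not entailed — 'was drawing' is progressive on an accomplishment; it does not entail the completed 'drew'.
(c) Not entailed — the narrative places the freezing before the repairing, not after.
(d) Entailed — the narrative places the freezing before the repairing.
(e) Entailed — every conjunct here is already in the original freezing event.

(d), (e)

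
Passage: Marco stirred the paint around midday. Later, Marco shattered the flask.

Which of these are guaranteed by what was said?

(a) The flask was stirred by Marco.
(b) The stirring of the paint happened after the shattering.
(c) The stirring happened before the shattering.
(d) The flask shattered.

(a) Not entailed — Marco stirred the paint, not the flask; the flask belongs to the shattering event.
(b) Not entailed — the narrative places the stirring before the shattering, not after.
(c) Entailed — the narrative places the stirring before the shattering.
(d) Entailed — 'Marco shattered the flask' is causative; it entails the inchoative 'the flask shattered'.

(c), (d)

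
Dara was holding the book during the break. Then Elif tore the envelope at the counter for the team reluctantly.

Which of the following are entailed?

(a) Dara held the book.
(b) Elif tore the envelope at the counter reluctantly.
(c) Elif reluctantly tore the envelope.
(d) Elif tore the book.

(a), (b), (c)

(a) Entailed — 'hold' is an activity; 'was holding' entails that some holding happened, so 'held' holds.
(b) Entailed — this follows by dropping conjuncts from the tearing event's description.
(c) Entailed — the original entails any weakening of itself; this just drops 'at the counter', 'for the team'.
(d) Not entailed — Elif tore the envelope, not the book; the book belongs to the holding event.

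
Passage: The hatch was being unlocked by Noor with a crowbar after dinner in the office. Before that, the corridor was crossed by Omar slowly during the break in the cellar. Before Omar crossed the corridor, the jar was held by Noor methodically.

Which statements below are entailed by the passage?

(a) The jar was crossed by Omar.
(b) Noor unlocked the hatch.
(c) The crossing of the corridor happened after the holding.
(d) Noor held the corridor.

(a) Not entailed — Omar crossed the corridor, not the jar; the jar belongs to the holding event.
(b) Not entailed — 'was unlocking' is progressive on an accomplishment; it does not entail the completed 'unlocked'.
(c) Entailed — the narrative places the holding before the crossing.
(d) Not entailed — Noor held the jar, not the corridor; the corridor belongs to the crossing event.

(c)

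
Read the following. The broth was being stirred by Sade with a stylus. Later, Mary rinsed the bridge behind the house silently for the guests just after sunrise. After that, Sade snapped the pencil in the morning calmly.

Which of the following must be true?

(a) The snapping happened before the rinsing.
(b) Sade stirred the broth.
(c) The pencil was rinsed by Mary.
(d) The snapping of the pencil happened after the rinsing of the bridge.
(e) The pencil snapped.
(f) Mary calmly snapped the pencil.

(b), (d), (e)

(a) Not entailed — the narrative places the rinsing before the snapping, not after.
(b) Entailed — 'stir' is an activity; 'was stirring' entails that some stirring happened, so 'stirred' holds.
(c) Not entailed — Mary rinsed the bridge, not the pencil; the pencil belongs to the snapping event.
(d) Entailed — the narrative places the rinsing before the snapping.
(e) Entailed — 'Sade snapped the pencil' is causative; it entails the inchoative 'the pencil snapped'.
(f) Not entailed — the passage has Sade snapping the pencil, not Mary.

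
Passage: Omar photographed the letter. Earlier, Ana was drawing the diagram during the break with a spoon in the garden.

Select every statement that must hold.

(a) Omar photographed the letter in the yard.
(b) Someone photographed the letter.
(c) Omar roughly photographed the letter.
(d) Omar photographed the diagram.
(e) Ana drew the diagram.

(a) Not entailed — 'in the yard' adds information not in the original event.
(b) Entailed — generalizing the agent leaves a sub-description the original still satisfies.
(c) Not entailed — 'roughly' adds information not in the original event.
(d) Not entailed — Omar photographed the letter, not the diagram; the diagram belongs to the drawing event.
(e) Not entailed — 'was drawing' is progressive on an accomplishment; it does not entail the completed 'drew'.

(b)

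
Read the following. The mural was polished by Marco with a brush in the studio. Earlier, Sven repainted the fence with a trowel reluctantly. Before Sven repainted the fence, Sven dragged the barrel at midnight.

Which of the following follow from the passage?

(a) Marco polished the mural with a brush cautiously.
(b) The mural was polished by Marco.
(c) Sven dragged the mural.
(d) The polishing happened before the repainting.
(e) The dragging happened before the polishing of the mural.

(a) Not entailed — 'cautiously' adds information not in the original event.
(b) Entailed — this follows by dropping conjuncts from the polishing event's description.
(c) Not entailed — Sven dragged the barrel, not the mural; the mural belongs to the polishing event.
(d) Not entailed — the narrative places the repainting before the polishing, not after.
(e) Entailed — the narrative places the dragging before the polishing.

(b), (e)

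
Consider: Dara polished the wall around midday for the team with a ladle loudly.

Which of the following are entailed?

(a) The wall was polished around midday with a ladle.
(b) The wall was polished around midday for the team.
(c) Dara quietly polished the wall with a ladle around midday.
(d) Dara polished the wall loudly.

(a), (b), (d)

(a) Entailed — dropping 'loudly', 'for the team' and generalizing the agent leaves a sub-description the original still satisfies.
(b) Entailed — the original entails any weakening of itself; this just drops 'with a ladle', 'loudly' and generalizes the agent.
(c) Not entailed — 'quietly' adds a manner not in (and inconsistent with) the original.
(d) Entailed — every conjunct here is already in the original polishing event.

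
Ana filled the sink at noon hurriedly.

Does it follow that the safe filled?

Nothing is said about any safe; only the sink is affected.

no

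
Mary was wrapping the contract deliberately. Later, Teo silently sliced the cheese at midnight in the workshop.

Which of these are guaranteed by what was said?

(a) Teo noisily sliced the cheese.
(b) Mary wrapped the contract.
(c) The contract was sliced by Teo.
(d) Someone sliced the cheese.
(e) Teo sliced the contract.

(a) Not entailed — 'noisily' adds a manner not in (and inconsistent with) the original.
(b) Not entailed — 'was wrapping' is progressive on an accomplishment; it does not entail the completed 'wrapped'.
(c) Not entailed — Teo sliced the cheese, not the contract; the contract belongs to the wrapping event.
(d) Entailed — every conjunct here is already in the original slicing event.
(e) Not entailed — Teo sliced the cheese, not the contract; the contract belongs to the wrapping event.

(d)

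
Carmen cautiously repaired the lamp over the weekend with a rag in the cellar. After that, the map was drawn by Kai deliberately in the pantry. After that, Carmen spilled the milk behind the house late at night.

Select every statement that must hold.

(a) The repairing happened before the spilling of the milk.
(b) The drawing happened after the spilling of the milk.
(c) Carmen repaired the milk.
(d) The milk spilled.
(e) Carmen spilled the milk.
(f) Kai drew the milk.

(a) Entailed — the narrative places the repairing before the spilling.
(b) Not entailed — the narrative places the drawing before the spilling, not after.
(c) Not entailed — Carmen repaired the lamp, not the milk; the milk belongs to the spilling event.
(d) Entailed — 'Carmen spilled the milk' is causative; it entails the inchoative 'the milk spilled'.
(e) Entailed — every conjunct here is already in the original spilling event.
(f) Not entailed — Kai drew the map, not the milk; the milk belongs to the spilling event.

(a), (d), (e)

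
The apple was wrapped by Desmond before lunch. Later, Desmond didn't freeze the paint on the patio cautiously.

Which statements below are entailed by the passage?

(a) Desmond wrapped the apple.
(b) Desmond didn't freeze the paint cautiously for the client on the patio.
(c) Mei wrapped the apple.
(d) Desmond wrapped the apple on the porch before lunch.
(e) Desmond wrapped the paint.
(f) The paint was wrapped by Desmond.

(a), (b)

(a) Entailed — this follows by dropping conjuncts from the wrapping event's description.
(b) Entailed — under negation, adding a further restriction is entailed: if no such freezing event occurred, none occurred for the client either.
(c) Not entailed — the passage has Desmond wrapping the apple, not Mei.
(d) Not entailed — 'on the porch' adds information not in the original event.
(e) Not entailed — Desmond wrapped the apple, not the paint; the paint belongs to the freezing event.
(f) Not entailed — Desmond wrapped the apple, not the paint; the paint belongs to the freezing event.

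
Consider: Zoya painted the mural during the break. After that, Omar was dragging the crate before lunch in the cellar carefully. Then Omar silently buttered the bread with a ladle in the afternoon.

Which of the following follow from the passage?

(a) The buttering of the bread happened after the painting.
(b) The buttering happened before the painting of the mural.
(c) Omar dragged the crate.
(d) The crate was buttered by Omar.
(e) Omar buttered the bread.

(a), (c), (e)

(a) Entailed — the narrative places the painting before the buttering.
(b) Not entailed — the narrative places the painting before the buttering, not after.
(c) Entailed — 'drag' is an activity; 'was dragging' entails that some dragging happened, so 'dragged' holds.
(d) Not entailed — Omar buttered the bread, not the crate; the crate belongs to the dragging event.
(e) Entailed — dropping 'silently', 'in the afternoon', 'with a ladle' leaves a sub-description the original still satisfies.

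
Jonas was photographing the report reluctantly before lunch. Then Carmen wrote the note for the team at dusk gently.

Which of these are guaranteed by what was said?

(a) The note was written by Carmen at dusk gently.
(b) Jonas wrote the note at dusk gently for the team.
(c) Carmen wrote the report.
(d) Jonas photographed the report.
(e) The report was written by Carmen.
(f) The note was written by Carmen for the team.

(a), (f)

(a) Entailed — this follows by dropping conjuncts from the writing event's description.
(b) Not entailed — the passage has Carmen writing the note, not Jonas.
(c) Not entailed — Carmen wrote the note, not the report; the report belongs to the photographing event.
(d) Not entailed — 'was photographing' is progressive on an accomplishment; it does not entail the completed 'photographed'.
(e) Not entailed — Carmen wrote the note, not the report; the report belongs to the photographing event.
(f) Entailed — the original entails any weakening of itself; this just drops 'gently', 'at dusk'.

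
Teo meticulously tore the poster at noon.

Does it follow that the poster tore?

yes

'Teo tore the poster' is the causative; it entails the inchoative 'the poster tore'.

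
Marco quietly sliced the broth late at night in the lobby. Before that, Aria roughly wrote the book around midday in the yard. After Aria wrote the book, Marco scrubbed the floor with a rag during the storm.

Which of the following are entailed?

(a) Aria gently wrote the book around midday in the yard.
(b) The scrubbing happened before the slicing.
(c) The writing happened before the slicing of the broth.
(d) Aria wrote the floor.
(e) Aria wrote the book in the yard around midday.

(a) Not entailed — 'gently' adds a manner not in (and inconsistent with) the original.
(b) Not entailed — the narrative doesn't order the scrubbing relative to the slicing.
(c) Entailed — the narrative places the writing before the slicing.
(d) Not entailed — Aria wrote the book, not the floor; the floor belongs to the scrubbing event.
(e) Entailed — this follows by dropping conjuncts from the writing event's description.

(c), (e)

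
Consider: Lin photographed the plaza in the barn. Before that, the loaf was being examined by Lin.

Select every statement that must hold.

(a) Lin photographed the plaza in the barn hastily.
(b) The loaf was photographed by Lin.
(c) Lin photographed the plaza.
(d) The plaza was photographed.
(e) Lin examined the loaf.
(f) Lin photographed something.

(c), (d), (e), (f)

(a) Not entailed — 'hastily' adds information not in the original event.
(b) Not entailed — Lin photographed the plaza, not the loaf; the loaf belongs to the examining event.
(c) Entailed — the original entails any weakening of itself; this just drops 'in the barn'.
(d) Entailed — dropping 'in the barn' and generalizing the agent leaves a sub-description the original still satisfies.
(e) Entailed — 'examine' is an activity; 'was examining' entails that some examining happened, so 'examined' holds.
(f) Entailed — this follows by dropping conjuncts from the photographing event's description.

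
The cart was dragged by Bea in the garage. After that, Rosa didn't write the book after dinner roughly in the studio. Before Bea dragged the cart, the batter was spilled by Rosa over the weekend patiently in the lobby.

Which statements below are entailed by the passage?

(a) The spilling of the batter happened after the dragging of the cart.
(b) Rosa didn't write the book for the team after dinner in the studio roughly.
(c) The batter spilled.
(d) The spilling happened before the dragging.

(b), (c), (d)

(a) Not entailed — the narrative places the spilling before the dragging, not after.
(b) Entailed — under negation, adding a further restriction is entailed: if no such writing event occurred, none occurred for the team either.
(c) Entailed — 'Rosa spilled the batter' is causative; it entails the inchoative 'the batter spilled'.
(d) Entailed — the narrative places the spilling before the dragging.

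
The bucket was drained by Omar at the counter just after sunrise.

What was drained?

'the bucket' marks the patient of the draining event.

the bucket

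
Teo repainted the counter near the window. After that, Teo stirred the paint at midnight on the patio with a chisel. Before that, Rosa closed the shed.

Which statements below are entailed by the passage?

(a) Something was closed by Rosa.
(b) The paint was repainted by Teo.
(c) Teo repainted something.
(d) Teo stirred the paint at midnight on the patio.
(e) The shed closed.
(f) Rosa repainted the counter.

(a), (c), (d), (e)

(a) Entailed — every conjunct here is already in the original closing event.
(b) Not entailed — Teo repainted the counter, not the paint; the paint belongs to the stirring event.
(c) Entailed — the original entails any weakening of itself; this just drops 'near the window' and generalizes the patient.
(d) Entailed — the original entails any weakening of itself; this just drops 'with a chisel'.
(e) Entailed — 'Rosa closed the shed' is causative; it entails the inchoative 'the shed closed'.
(f) Not entailed — the passage has Teo repainting the counter, not Rosa.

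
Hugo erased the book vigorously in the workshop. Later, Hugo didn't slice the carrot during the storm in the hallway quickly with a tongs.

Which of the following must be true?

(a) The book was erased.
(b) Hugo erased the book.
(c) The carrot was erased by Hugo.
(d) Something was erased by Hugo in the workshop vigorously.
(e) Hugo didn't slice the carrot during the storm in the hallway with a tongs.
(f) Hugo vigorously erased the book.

(a) Entailed — this follows by dropping conjuncts from the erasing event's description.
(b) Entailed — the original entails any weakening of itself; this just drops 'vigorously', 'in the workshop'.
(c) Not entailed — Hugo erased the book, not the carrot; the carrot belongs to the slicing event.
(d) Entailed — this follows by dropping conjuncts from the erasing event's description.
(e) Not entailed — dropping 'quickly' under negation is not valid — the original leaves open that Hugo sliced the carrot some other way.
(f) Entailed — the original entails any weakening of itself; this just drops 'in the workshop'.

(a), (b), (d), (f)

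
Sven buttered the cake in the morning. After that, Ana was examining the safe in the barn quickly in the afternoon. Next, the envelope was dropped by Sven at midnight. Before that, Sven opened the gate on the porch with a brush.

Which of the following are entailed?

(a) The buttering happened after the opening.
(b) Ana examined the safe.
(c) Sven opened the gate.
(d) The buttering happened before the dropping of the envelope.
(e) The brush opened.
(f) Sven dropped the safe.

(a) Not entailed — the narrative doesn't order the opening relative to the buttering.
(b) Entailed — 'examine' is an activity; 'was examining' entails that some examining happened, so 'examined' holds.
(c) Entailed — every conjunct here is already in the original opening event.
(d) Entailed — the narrative places the buttering before the dropping.
(e) Not entailed — the gate is what opened, not the brush.
(f) Not entailed — Sven dropped the envelope, not the safe; the safe belongs to the examining event.

(b), (c), (d)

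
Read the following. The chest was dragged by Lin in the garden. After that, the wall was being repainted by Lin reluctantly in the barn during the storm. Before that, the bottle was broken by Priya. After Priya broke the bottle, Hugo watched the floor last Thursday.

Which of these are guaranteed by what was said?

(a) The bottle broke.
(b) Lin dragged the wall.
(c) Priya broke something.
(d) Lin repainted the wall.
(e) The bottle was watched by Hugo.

(a), (c)

(a) Entailed — 'Priya broke the bottle' is causative; it entails the inchoative 'the bottle broke'.
(b) Not entailed — Lin dragged the chest, not the wall; the wall belongs to the repainting event.
(c) Entailed — this follows by dropping conjuncts from the breaking event's description.
(d) Not entailed — 'was repainting' is progressive on an accomplishment; it does not entail the completed 'repainted'.
(e) Not entailed — Hugo watched the floor, not the bottle; the bottle belongs to the breaking event.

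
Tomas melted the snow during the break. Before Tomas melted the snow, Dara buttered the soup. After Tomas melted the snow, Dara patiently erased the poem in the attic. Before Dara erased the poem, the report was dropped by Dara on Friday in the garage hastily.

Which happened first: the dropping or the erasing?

The connectives place the dropping before the erasing.

the dropping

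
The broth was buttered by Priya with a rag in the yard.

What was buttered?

'the broth' marks the patient of the buttering event.

the broth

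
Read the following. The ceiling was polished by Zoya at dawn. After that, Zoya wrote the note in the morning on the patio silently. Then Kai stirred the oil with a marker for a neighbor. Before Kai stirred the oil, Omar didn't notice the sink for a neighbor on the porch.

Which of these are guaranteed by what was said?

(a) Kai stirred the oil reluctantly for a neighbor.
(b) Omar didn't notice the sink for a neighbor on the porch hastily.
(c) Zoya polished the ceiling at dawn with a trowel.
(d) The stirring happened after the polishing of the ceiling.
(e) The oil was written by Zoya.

(b), (d)

(a) Not entailed — 'reluctantly' adds information not in the original event.
(b) Entailed — under negation, adding a further restriction is entailed: if no such noticing event occurred, none occurred hastily either.
(c) Not entailed — 'with a trowel' adds information not in the original event.
(d) Entailed — the narrative places the polishing before the stirring.
(e) Not entailed — Zoya wrote the note, not the oil; the oil belongs to the stirring event.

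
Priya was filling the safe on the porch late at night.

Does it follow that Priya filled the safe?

'was filling' is progressive; for an accomplishment like 'fill the safe', it doesn't entail completion.

no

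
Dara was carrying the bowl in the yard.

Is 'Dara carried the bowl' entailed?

yes

'carry' is atelic; if Dara was carrying the bowl, then Dara carried the bowl (for some time).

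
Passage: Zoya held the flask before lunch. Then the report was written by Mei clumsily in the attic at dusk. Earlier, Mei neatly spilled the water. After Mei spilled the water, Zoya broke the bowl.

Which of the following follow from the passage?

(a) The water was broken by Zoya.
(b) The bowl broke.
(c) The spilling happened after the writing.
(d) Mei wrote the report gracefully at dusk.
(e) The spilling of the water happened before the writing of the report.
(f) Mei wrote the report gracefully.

(a) Not entailed — Zoya broke the bowl, not the water; the water belongs to the spilling event.
(b) Entailed — 'Zoya broke the bowl' is causative; it entails the inchoative 'the bowl broke'.
(c) Not entailed — the narrative places the spilling before the writing, not after.
(d) Not entailed — 'gracefully' adds a manner not in (and inconsistent with) the original.
(e) Entailed — the narrative places the spilling before the writing.
(f) Not entailed — 'gracefully' adds a manner not in (and inconsistent with) the original.

(b), (e)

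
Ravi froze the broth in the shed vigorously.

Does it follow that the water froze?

no

Nothing is said about any water; only the broth is affected.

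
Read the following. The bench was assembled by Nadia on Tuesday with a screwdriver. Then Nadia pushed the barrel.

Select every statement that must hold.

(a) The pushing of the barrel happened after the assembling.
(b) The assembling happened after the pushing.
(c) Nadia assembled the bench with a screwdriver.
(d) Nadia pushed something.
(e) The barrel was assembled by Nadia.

(a), (c), (d)

(a) Entailed — the narrative places the assembling before the pushing.
(b) Not entailed — the narrative places the assembling before the pushing, not after.
(c) Entailed — every conjunct here is already in the original assembling event.
(d) Entailed — generalizing the patient leaves a sub-description the original still satisfies.
(e) Not entailed — Nadia assembled the bench, not the barrel; the barrel belongs to the pushing event.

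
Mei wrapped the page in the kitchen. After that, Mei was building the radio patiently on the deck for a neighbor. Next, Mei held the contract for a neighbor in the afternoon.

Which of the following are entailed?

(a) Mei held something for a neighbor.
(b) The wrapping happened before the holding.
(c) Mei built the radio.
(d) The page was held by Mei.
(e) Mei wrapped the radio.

(a), (b)

(a) Entailed — the original entails any weakening of itself; this just drops 'in the afternoon' and generalizes the patient.
(b) Entailed — the narrative places the wrapping before the holding.
(c) Not entailed — 'was building' is progressive on an accomplishment; it does not entail the completed 'built'.
(d) Not entailed — Mei held the contract, not the page; the page belongs to the wrapping event.
(e) Not entailed — Mei wrapped the page, not the radio; the radio belongs to the building event.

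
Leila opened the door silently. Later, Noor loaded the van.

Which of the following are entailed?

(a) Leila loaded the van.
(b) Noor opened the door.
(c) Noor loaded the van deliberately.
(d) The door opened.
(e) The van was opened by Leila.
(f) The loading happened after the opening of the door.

(a) Not entailed — the passage has Noor loading the van, not Leila.
(b) Not entailed — the passage has Leila opening the door, not Noor.
(c) Not entailed — 'deliberately' adds information not in the original event.
(d) Entailed — 'Leila opened the door' is causative; it entails the inchoative 'the door opened'.
(e) Not entailed — Leila opened the door, not the van; the van belongs to the loading event.
(f) Entailed — the narrative places the opening before the loading.

(d), (f)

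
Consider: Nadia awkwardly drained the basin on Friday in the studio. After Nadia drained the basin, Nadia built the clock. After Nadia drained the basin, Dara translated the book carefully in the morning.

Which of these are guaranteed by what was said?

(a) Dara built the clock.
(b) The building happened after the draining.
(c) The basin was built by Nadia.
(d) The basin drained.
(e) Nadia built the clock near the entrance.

(a) Not entailed — the passage has Nadia building the clock, not Dara.
(b) Entailed — the narrative places the draining before the building.
(c) Not entailed — Nadia built the clock, not the basin; the basin belongs to the draining event.
(d) Entailed — 'Nadia drained the basin' is causative; it entails the inchoative 'the basin drained'.
(e) Not entailed — 'near the entrance' adds information not in the original event.

(b), (d)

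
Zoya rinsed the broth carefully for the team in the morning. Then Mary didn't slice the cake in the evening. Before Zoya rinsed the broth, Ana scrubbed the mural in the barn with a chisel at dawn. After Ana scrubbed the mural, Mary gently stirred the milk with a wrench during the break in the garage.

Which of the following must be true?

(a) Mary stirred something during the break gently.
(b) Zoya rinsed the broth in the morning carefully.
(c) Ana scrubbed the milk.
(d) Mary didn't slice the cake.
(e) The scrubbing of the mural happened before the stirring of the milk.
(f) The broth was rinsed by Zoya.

(a) Entailed — the original entails any weakening of itself; this just drops 'in the garage', 'with a wrench' and generalizes the patient.
(b) Entailed — this follows by dropping conjuncts from the rinsing event's description.
(c) Not entailed — Ana scrubbed the mural, not the milk; the milk belongs to the stirring event.
(d) Not entailed — dropping 'in the evening' under negation is not valid — the original leaves open that Mary sliced the cake some other way.
(e) Entailed — the narrative places the scrubbing before the stirring.
(f) Entailed — every conjunct here is already in the original rinsing event.

(a), (b), (e), (f)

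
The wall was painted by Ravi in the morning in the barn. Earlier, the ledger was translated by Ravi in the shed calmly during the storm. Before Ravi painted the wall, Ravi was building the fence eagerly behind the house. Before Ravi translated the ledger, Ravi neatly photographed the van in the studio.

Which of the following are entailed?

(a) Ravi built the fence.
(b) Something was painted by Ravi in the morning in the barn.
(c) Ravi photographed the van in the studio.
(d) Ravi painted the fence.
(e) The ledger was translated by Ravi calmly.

(b), (c), (e)

(a) Not entailed — 'was building' is progressive on an accomplishment; it does not entail the completed 'built'.
(b) Entailed — this follows by dropping conjuncts from the painting event's description.
(c) Entailed — dropping 'neatly' leaves a sub-description the original still satisfies.
(d) Not entailed — Ravi painted the wall, not the fence; the fence belongs to the building event.
(e) Entailed — the original entails any weakening of itself; this just drops 'in the shed', 'during the storm'.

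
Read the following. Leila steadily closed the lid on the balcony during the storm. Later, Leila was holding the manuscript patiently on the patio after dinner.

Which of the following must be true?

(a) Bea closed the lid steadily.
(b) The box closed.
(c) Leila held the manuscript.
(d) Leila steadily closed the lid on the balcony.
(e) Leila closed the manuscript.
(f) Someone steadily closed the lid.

(c), (d), (f)

(a) Not entailed — the passage has Leila closing the lid, not Bea.
(b) Not entailed — the lid is what closed, not the box.
(c) Entailed — 'hold' is an activity; 'was holding' entails that some holding happened, so 'held' holds.
(d) Entailed — dropping 'during the storm' leaves a sub-description the original still satisfies.
(e) Not entailed — Leila closed the lid, not the manuscript; the manuscript belongs to the holding event.
(f) Entailed — the original entails any weakening of itself; this just drops 'during the storm', 'on the balcony' and generalizes the agent.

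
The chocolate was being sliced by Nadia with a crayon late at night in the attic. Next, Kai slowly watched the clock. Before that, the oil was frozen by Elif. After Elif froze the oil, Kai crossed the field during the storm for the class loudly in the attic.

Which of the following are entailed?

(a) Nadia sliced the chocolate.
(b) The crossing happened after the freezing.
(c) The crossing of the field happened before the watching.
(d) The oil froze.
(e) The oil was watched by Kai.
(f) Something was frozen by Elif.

(b), (d), (f)

(a) Not entailed — 'was slicing' is progressive on an accomplishment; it does not entail the completed 'sliced'.
(b) Entailed — the narrative places the freezing before the crossing.
(c) Not entailed — the narrative doesn't order the crossing relative to the watching.
(d) Entailed — 'Elif froze the oil' is causative; it entails the inchoative 'the oil froze'.
(e) Not entailed — Kai watched the clock, not the oil; the oil belongs to the freezing event.
(f) Entailed — the original entails any weakening of itself; this just generalizes the patient.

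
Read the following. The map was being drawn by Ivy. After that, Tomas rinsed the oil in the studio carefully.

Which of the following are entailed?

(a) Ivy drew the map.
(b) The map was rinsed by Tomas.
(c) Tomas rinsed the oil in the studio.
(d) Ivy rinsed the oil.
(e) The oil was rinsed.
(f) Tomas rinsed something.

(c), (e), (f)

(a) Not entailed — 'was drawing' is progressive on an accomplishment; it does not entail the completed 'drew'.
(b) Not entailed — Tomas rinsed the oil, not the map; the map belongs to the drawing event.
(c) Entailed — the original entails any weakening of itself; this just drops 'carefully'.
(d) Not entailed — the passage has Tomas rinsing the oil, not Ivy.
(e) Entailed — dropping 'in the studio', 'carefully' and generalizing the agent leaves a sub-description the original still satisfies.
(f) Entailed — this follows by dropping conjuncts from the rinsing event's description.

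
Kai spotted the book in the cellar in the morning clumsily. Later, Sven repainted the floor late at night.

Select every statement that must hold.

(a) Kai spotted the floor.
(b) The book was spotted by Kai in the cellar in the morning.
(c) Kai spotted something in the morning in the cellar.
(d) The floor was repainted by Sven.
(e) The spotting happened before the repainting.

(a) Not entailed — Kai spotted the book, not the floor; the floor belongs to the repainting event.
(b) Entailed — dropping 'clumsily' leaves a sub-description the original still satisfies.
(c) Entailed — dropping 'clumsily' and generalizing the patient leaves a sub-description the original still satisfies.
(d) Entailed — dropping 'late at night' leaves a sub-description the original still satisfies.
(e) Entailed — the narrative places the spotting before the repainting.

(b), (c), (d), (e)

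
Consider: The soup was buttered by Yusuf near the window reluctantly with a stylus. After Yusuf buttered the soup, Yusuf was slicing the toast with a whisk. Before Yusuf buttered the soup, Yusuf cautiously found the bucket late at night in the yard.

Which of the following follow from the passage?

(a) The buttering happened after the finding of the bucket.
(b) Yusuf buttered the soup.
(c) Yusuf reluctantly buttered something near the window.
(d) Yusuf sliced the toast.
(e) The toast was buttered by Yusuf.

(a) Entailed — the narrative places the finding before the buttering.
(b) Entailed — the original entails any weakening of itself; this just drops 'near the window', 'reluctantly', 'with a stylus'.
(c) Entailed — every conjunct here is already in the original buttering event.
(d) Not entailed — 'was slicing' is progressive on an accomplishment; it does not entail the completed 'sliced'.
(e) Not entailed — Yusuf buttered the soup, not the toast; the toast belongs to the slicing event.

(a), (b), (c)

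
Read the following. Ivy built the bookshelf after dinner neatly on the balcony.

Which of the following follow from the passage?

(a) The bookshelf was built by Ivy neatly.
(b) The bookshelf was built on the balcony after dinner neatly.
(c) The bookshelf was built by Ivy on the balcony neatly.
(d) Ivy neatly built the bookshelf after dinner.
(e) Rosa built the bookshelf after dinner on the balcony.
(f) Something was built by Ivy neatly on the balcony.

(a), (b), (c), (d), (f)

(a) Entailed — this follows by dropping conjuncts from the building event's description.
(b) Entailed — generalizing the agent leaves a sub-description the original still satisfies.
(c) Entailed — every conjunct here is already in the original building event.
(d) Entailed — dropping 'on the balcony' leaves a sub-description the original still satisfies.
(e) Not entailed — the passage has Ivy building the bookshelf, not Rosa.
(f) Entailed — the original entails any weakening of itself; this just drops 'after dinner' and generalizes the patient.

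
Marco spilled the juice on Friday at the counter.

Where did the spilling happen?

'at the counter' marks the location of the spilling event.

at the counter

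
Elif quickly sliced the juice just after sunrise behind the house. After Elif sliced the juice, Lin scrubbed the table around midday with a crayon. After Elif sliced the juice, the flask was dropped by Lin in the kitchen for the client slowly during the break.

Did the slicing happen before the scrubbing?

The narrative orders the slicing before the scrubbing.

yes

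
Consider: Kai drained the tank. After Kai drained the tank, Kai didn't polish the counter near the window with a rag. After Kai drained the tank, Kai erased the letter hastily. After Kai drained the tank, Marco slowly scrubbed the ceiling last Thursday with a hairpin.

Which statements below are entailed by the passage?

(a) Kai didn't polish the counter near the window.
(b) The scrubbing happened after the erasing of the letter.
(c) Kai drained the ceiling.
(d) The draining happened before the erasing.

(d)

(a) Not entailed — dropping 'with a rag' under negation is not valid — the original leaves open that Kai polished the counter some other way.
(b) Not entailed — the narrative doesn't order the erasing relative to the scrubbing.
(c) Not entailed — Kai drained the tank, not the ceiling; the ceiling belongs to the scrubbing event.
(d) Entailed — the narrative places the draining before the erasing.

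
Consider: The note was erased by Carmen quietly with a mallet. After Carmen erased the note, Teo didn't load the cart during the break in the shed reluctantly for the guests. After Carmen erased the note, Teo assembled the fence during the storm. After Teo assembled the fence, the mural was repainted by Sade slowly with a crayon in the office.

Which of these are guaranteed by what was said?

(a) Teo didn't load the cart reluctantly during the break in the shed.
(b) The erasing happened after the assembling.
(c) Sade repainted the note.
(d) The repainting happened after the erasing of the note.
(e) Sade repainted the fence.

(d)

(a) Not entailed — dropping 'for the guests' under negation is not valid — the original leaves open that Teo loaded the cart some other way.
(b) Not entailed — the narrative places the erasing before the assembling, not after.
(c) Not entailed — Sade repainted the mural, not the note; the note belongs to the erasing event.
(d) Entailed — the narrative places the erasing before the repainting.
(e) Not entailed — Sade repainted the mural, not the fence; the fence belongs to the assembling event.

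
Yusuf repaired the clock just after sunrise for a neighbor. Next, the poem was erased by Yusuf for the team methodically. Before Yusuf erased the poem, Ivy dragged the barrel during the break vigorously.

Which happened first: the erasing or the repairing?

the repairing

The connectives place the repairing before the erasing.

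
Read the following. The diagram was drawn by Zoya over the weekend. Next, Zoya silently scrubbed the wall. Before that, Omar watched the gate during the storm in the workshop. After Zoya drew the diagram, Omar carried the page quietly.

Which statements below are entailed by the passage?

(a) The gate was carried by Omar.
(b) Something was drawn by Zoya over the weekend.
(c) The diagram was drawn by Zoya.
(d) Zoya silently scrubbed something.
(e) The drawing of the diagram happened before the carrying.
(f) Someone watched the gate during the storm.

(b), (c), (d), (e), (f)

(a) Not entailed — Omar carried the page, not the gate; the gate belongs to the watching event.
(b) Entailed — this follows by dropping conjuncts from the drawing event's description.
(c) Entailed — this follows by dropping conjuncts from the drawing event's description.
(d) Entailed — every conjunct here is already in the original scrubbing event.
(e) Entailed — the narrative places the drawing before the carrying.
(f) Entailed — dropping 'in the workshop' and generalizing the agent leaves a sub-description the original still satisfies.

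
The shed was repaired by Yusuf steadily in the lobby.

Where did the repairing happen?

in the lobby

'in the lobby' marks the location of the repairing event.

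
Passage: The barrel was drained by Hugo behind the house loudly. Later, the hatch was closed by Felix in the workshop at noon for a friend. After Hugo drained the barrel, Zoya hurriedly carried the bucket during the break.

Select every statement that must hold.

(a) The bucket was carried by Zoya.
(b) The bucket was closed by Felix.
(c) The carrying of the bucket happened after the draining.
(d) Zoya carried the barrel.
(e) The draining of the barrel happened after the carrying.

(a) Entailed — every conjunct here is already in the original carrying event.
(b) Not entailed — Felix closed the hatch, not the bucket; the bucket belongs to the carrying event.
(c) Entailed — the narrative places the draining before the carrying.
(d) Not entailed — Zoya carried the bucket, not the barrel; the barrel belongs to the draining event.
(e) Not entailed — the narrative places the draining before the carrying, not after.

(a), (c)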